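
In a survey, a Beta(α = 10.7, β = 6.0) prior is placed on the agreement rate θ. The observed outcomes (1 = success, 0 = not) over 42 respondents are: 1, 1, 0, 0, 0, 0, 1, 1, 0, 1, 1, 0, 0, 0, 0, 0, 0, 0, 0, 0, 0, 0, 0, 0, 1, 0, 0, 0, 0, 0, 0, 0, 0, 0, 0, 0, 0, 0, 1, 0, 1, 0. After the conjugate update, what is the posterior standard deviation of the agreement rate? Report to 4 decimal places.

0.0611

The Beta prior is conjugate to a Binomial/Bernoulli likelihood; the update adds successes to α and failures to β.
Posterior: Beta(α+k, β+n−k) = Beta(10.7+9, 6.0+33) = Beta(19.7, 39.0).
Var = αβ/((α+β)²(α+β+1)) = 19.7·39.0/(58.7²·59.7) = 0.00373491; SD = √0.00373491 = 0.0611.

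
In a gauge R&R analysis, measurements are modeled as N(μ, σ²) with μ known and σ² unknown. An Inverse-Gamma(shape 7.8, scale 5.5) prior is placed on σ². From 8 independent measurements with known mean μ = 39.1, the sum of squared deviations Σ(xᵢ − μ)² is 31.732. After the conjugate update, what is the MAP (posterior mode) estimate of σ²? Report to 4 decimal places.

1.6692

With known mean μ and an Inverse-Gamma(α, β) prior on σ², the Normal likelihood is conjugate: posterior is Inv-Gamma(α + n/2, β + Σ(xᵢ−μ)²/2).
Posterior: Inv-Gamma(7.8 + 8/2, 5.5 + 31.732/2) = Inv-Gamma(11.80, 21.3660).
Mode = β/(α+1) = 21.3660/12.80 = 1.6692.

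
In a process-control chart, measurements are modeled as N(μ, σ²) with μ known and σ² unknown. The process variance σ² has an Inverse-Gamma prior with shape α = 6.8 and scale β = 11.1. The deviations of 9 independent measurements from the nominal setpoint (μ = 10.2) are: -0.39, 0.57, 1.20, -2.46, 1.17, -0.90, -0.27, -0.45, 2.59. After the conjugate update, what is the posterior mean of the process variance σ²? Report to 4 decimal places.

1.9093

With known mean μ and an Inverse-Gamma(α, β) prior on σ², the Normal likelihood is conjugate: posterior is Inv-Gamma(α + n/2, β + Σ(xᵢ−μ)²/2).
Σ(xᵢ−μ)² = (-0.39)² + (0.57)² + (1.20)² + (-2.46)² + (1.17)² + (-0.90)² + (-0.27)² + (-0.45)² + (2.59)² = 17.1310.
Posterior: Inv-Gamma(6.8 + 9/2, 11.1 + 17.1310/2) = Inv-Gamma(11.30, 19.66550).
E[σ²|data] = β/(α−1) = 19.66550/10.30 = 1.9093.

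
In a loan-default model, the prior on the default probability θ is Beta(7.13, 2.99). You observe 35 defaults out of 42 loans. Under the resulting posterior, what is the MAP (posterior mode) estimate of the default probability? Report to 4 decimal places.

The Beta prior is conjugate to a Binomial/Bernoulli likelihood; the update adds successes to α and failures to β.
Posterior: Beta(α+k, β+n−k) = Beta(7.13+35, 2.99+7) = Beta(42.13, 9.99).
Mode of Beta(a,b) for a,b>1 is (a−1)/(a+b−2) = 41.13/50.12 = 0.8206.

0.8206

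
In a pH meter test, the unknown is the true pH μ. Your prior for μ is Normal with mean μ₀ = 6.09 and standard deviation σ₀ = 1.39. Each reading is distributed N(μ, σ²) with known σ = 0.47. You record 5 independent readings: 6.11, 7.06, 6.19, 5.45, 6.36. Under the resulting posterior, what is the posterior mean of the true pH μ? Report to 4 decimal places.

6.2308

For Normal data with known variance σ², a Normal(μ₀, σ₀²) prior on μ is conjugate. Posterior precision = 1/σ₀² + n/σ²; posterior mean is the precision-weighted average of μ₀ and x̄.
Σxᵢ = 6.11 + 7.06 + 6.19 + 5.45 + 6.36 = 31.17, so n·x̄ = 31.17.
σ₀² = 1.39² = 1.9321, σ² = 0.47² = 0.2209; σ² + n·σ₀² = 0.2209 + 5·1.9321 = 9.8814.
Posterior mean = (μ₀/σ₀² + n·x̄/σ²)/(1/σ₀² + n/σ²) = (σ²·μ₀ + σ₀²·n·x̄)/(σ² + n·σ₀²) = (0.2209·6.09 + 1.9321·31.17)/9.8814 = 61.568838/9.8814 = 6.2308.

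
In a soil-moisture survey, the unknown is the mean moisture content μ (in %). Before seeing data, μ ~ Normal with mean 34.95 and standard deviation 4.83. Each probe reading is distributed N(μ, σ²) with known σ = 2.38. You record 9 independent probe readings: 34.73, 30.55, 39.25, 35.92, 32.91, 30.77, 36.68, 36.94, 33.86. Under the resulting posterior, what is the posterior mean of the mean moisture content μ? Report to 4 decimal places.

34.6319

For Normal data with known variance σ², a Normal(μ₀, σ₀²) prior on μ is conjugate. Posterior precision = 1/σ₀² + n/σ²; posterior mean is the precision-weighted average of μ₀ and x̄.
Σxᵢ = 34.73 + 30.55 + 39.25 + 35.92 + 32.91 + 30.77 + 36.68 + 36.94 + 33.86 = 311.61, so n·x̄ = 311.61.
σ₀² = 4.83² = 23.3289, σ² = 2.38² = 5.6644; σ² + n·σ₀² = 5.6644 + 9·23.3289 = 215.6245.
Posterior mean = (μ₀/σ₀² + n·x̄/σ²)/(1/σ₀² + n/σ²) = (σ²·μ₀ + σ₀²·n·x̄)/(σ² + n·σ₀²) = (5.6644·34.95 + 23.3289·311.61)/215.6245 = 7467.489309/215.6245 = 34.6319.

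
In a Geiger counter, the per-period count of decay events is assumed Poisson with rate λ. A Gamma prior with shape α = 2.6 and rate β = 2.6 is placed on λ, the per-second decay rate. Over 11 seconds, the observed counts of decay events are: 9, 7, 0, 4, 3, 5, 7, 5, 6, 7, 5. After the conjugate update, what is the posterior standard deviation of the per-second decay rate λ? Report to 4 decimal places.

With a Gamma(shape α, rate β) prior, the Poisson likelihood is conjugate: the posterior is Gamma(α + ΣXᵢ, β + n).
Sum of counts S = 58 over n = 11 seconds.
Posterior: Gamma(α+S, β+n) = Gamma(2.6+58, 2.6+11) = Gamma(60.6, 13.6).
SD = √α/β = √60.6/13.6 = 0.5724.

0.5724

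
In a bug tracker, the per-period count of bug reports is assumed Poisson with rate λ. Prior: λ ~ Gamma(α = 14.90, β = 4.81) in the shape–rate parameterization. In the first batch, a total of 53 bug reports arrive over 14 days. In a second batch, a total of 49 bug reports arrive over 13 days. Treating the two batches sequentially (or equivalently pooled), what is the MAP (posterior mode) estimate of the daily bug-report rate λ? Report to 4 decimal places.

With a Gamma(shape α, rate β) prior, the Poisson likelihood is conjugate: the posterior is Gamma(α + ΣXᵢ, β + n).
After batch 1: Gamma(α+S, β+n) = Gamma(14.90+53, 4.81+14) = Gamma(67.90, 18.81).
After batch 2: Gamma(α+S, β+n) = Gamma(67.90+49, 18.81+13) = Gamma(116.90, 31.81).
Mode of Gamma(α,β) for α≥1 is (α−1)/β = 115.90/31.81 = 3.6435.

3.6435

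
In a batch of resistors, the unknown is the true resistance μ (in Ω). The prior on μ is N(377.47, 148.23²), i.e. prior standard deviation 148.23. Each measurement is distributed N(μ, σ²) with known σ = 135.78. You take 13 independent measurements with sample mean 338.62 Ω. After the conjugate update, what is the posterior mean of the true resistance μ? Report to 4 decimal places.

340.9755

For Normal data with known variance σ², a Normal(μ₀, σ₀²) prior on μ is conjugate. Posterior precision = 1/σ₀² + n/σ²; posterior mean is the precision-weighted average of μ₀ and x̄.
n·x̄ = 13·338.62 = 4402.06.
σ₀² = 148.23² = 21972.1329, σ² = 135.78² = 18436.2084; σ² + n·σ₀² = 18436.2084 + 13·21972.1329 = 304073.9361.
Posterior mean = (μ₀/σ₀² + n·x̄/σ²)/(1/σ₀² + n/σ²) = (σ²·μ₀ + σ₀²·n·x̄)/(σ² + n·σ₀²) = (18436.2084·377.47 + 21972.1329·4402.06)/304073.9361 = 103681762.938522/304073.9361 = 340.9755.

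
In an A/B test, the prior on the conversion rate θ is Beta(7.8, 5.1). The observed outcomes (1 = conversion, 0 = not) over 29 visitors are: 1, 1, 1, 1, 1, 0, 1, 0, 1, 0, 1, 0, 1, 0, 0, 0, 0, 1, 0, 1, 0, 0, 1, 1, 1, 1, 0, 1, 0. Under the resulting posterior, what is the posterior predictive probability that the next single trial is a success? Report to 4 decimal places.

The Beta prior is conjugate to a Binomial/Bernoulli likelihood; the update adds successes to α and failures to β.
Posterior: Beta(α+k, β+n−k) = Beta(7.8+16, 5.1+13) = Beta(23.8, 18.1).
For a single future Bernoulli trial, P(success | data) = α/(α+β) = 0.5680.

0.5680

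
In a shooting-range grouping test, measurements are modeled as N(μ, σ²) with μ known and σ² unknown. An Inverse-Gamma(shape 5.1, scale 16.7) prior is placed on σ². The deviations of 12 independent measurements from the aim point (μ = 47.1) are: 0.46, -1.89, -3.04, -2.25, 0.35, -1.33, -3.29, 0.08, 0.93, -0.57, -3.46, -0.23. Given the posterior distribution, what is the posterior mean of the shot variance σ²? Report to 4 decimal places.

With known mean μ and an Inverse-Gamma(α, β) prior on σ², the Normal likelihood is conjugate: posterior is Inv-Gamma(α + n/2, β + Σ(xᵢ−μ)²/2).
Σ(xᵢ−μ)² = (0.46)² + (-1.89)² + (-3.04)² + (-2.25)² + (0.35)² + (-1.33)² + (-3.29)² + (0.08)² + (0.93)² + (-0.57)² + (-3.46)² + (-0.23)² = 44.0240.
Posterior: Inv-Gamma(5.1 + 12/2, 16.7 + 44.0240/2) = Inv-Gamma(11.10, 38.71200).
E[σ²|data] = β/(α−1) = 38.71200/10.10 = 3.8329.

3.8329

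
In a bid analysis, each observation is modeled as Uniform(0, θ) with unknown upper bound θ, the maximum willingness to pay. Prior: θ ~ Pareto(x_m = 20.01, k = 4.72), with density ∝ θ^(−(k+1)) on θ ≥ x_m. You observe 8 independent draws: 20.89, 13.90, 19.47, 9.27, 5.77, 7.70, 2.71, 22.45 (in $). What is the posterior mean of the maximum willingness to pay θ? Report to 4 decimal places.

A Pareto(scale x_m, shape k) prior on the upper bound θ of Uniform(0, θ) is conjugate: posterior is Pareto(max(x_m, max xᵢ), k + n).
Sample maximum = 22.45; prior scale x_m = 20.01 → posterior scale = max = 22.45.
Posterior shape = 4.72 + 8 = 12.72.
E[θ|data] = k·x_m/(k−1) = 12.72·22.45/11.72 = 24.3655.

24.3655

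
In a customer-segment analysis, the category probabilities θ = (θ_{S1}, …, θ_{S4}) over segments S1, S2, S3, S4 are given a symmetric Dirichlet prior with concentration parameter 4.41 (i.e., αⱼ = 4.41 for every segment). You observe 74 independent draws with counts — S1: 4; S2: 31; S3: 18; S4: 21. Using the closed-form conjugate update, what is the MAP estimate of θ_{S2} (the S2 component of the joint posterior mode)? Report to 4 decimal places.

0.3926

The Dirichlet prior is conjugate to the Multinomial likelihood: each posterior αⱼ = prior αⱼ + observed count nⱼ.
Posterior concentration: (8.41, 35.41, 22.41, 25.41), total = 91.64.
Joint mode component: (α_{S2}−1)/(Σα−K) = 34.41/87.64 = 0.3926.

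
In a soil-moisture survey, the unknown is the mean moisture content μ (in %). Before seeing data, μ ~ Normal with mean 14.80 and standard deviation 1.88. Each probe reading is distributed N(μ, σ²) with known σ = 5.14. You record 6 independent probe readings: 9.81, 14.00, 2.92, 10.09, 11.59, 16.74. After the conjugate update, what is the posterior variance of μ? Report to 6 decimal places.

1.960640

For Normal data with known variance σ², a Normal(μ₀, σ₀²) prior on μ is conjugate. Posterior precision = 1/σ₀² + n/σ²; posterior mean is the precision-weighted average of μ₀ and x̄.
σ₀² = 1.88² = 3.5344, σ² = 5.14² = 26.4196; σ² + n·σ₀² = 26.4196 + 6·3.5344 = 47.626.
Posterior precision = 1/σ₀² + n/σ² = 1/3.5344 + 6/26.4196 = (σ² + n·σ₀²)/(σ₀²σ²) = 47.626/(3.5344·26.4196); posterior variance σₙ² = σ₀²σ²/(σ² + n·σ₀²) = 3.5344·26.4196/47.626 = 1.960640.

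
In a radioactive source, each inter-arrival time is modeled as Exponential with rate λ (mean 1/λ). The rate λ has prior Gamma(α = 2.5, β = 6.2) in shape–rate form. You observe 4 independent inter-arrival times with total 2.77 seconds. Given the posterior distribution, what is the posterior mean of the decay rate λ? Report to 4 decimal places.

0.7246

With a Gamma(shape α, rate β) prior on the exponential rate λ, the posterior after n observations with total T = Σxᵢ is Gamma(α+n, β+T).
Posterior: Gamma(2.5+4, 6.2+2.77) = Gamma(6.5, 8.97).
Posterior mean of λ = α/β = 6.5/8.97 = 0.7246.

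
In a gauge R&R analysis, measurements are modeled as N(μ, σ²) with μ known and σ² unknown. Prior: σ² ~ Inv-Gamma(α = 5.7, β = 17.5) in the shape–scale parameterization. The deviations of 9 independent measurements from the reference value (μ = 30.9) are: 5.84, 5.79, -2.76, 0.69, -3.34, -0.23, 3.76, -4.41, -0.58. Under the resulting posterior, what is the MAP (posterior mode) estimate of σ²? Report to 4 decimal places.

With known mean μ and an Inverse-Gamma(α, β) prior on σ², the Normal likelihood is conjugate: posterior is Inv-Gamma(α + n/2, β + Σ(xᵢ−μ)²/2).
Σ(xᵢ−μ)² = (5.84)² + (5.79)² + (-2.76)² + (0.69)² + (-3.34)² + (-0.23)² + (3.76)² + (-4.41)² + (-0.58)² = 120.8540.
Posterior: Inv-Gamma(5.7 + 9/2, 17.5 + 120.8540/2) = Inv-Gamma(10.20, 77.92700).
Mode = β/(α+1) = 77.92700/11.20 = 6.9578.

6.9578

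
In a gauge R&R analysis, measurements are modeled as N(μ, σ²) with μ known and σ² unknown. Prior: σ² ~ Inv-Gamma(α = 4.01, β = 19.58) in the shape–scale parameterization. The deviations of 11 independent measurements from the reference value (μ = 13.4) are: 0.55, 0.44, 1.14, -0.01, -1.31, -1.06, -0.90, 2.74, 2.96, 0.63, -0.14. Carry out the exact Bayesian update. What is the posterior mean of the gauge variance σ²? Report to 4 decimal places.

With known mean μ and an Inverse-Gamma(α, β) prior on σ², the Normal likelihood is conjugate: posterior is Inv-Gamma(α + n/2, β + Σ(xᵢ−μ)²/2).
Σ(xᵢ−μ)² = (0.55)² + (0.44)² + (1.14)² + (-0.01)² + (-1.31)² + (-1.06)² + (-0.90)² + (2.74)² + (2.96)² + (0.63)² + (-0.14)² = 22.1312.
Posterior: Inv-Gamma(4.01 + 11/2, 19.58 + 22.1312/2) = Inv-Gamma(9.51, 30.64560).
E[σ²|data] = β/(α−1) = 30.64560/8.51 = 3.6011.

3.6011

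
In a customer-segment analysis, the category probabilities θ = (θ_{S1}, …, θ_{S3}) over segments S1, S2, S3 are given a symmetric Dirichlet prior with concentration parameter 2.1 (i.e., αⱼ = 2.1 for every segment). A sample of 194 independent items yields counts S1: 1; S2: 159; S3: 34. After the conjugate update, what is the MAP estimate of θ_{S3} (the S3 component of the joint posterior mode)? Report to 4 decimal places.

The Dirichlet prior is conjugate to the Multinomial likelihood: each posterior αⱼ = prior αⱼ + observed count nⱼ.
Posterior concentration: (3.1, 161.1, 36.1), total = 200.3.
Joint mode component: (α_{S3}−1)/(Σα−K) = 35.1/197.3 = 0.1779.

0.1779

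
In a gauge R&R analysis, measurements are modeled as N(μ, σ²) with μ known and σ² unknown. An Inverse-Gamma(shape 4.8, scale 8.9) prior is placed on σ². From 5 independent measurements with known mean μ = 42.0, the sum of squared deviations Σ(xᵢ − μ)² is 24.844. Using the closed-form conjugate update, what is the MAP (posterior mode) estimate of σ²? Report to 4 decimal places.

2.5689

With known mean μ and an Inverse-Gamma(α, β) prior on σ², the Normal likelihood is conjugate: posterior is Inv-Gamma(α + n/2, β + Σ(xᵢ−μ)²/2).
Posterior: Inv-Gamma(4.8 + 5/2, 8.9 + 24.844/2) = Inv-Gamma(7.30, 21.3220).
Mode = β/(α+1) = 21.3220/8.30 = 2.5689.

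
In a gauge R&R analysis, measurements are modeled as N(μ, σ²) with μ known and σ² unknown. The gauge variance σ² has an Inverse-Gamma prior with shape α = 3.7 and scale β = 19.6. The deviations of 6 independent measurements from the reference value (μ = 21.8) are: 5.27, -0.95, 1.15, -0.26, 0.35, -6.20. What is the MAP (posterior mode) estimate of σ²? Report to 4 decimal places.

With known mean μ and an Inverse-Gamma(α, β) prior on σ², the Normal likelihood is conjugate: posterior is Inv-Gamma(α + n/2, β + Σ(xᵢ−μ)²/2).
Σ(xᵢ−μ)² = (5.27)² + (-0.95)² + (1.15)² + (-0.26)² + (0.35)² + (-6.20)² = 68.6280.
Posterior: Inv-Gamma(3.7 + 6/2, 19.6 + 68.6280/2) = Inv-Gamma(6.70, 53.91400).
Mode = β/(α+1) = 53.91400/7.70 = 7.0018.

7.0018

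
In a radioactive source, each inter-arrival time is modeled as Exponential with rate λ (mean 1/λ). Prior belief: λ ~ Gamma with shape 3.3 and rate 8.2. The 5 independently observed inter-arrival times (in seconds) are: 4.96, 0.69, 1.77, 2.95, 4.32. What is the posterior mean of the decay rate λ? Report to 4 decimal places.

With a Gamma(shape α, rate β) prior on the exponential rate λ, the posterior after n observations with total T = Σxᵢ is Gamma(α+n, β+T).
Sum of observations T = 14.69 seconds; n = 5.
Posterior: Gamma(3.3+5, 8.2+14.69) = Gamma(8.3, 22.89).
Posterior mean of λ = α/β = 8.3/22.89 = 0.3626.

0.3626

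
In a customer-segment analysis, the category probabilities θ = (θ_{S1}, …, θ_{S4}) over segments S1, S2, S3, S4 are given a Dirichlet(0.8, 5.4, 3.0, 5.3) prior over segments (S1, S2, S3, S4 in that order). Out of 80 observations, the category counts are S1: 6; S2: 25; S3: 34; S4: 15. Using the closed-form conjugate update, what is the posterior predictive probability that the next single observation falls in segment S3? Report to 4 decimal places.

0.3915

The Dirichlet prior is conjugate to the Multinomial likelihood: each posterior αⱼ = prior αⱼ + observed count nⱼ.
Posterior concentration: (6.8, 30.4, 37.0, 20.3), total = 94.5.
P(next = S3 | data) = α_{S3}/Σα = 0.3915.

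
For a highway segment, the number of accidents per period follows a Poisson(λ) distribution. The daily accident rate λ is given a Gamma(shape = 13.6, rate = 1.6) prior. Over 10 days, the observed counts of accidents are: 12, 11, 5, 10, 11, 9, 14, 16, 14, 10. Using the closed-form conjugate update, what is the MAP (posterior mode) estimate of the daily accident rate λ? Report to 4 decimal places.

With a Gamma(shape α, rate β) prior, the Poisson likelihood is conjugate: the posterior is Gamma(α + ΣXᵢ, β + n).
Sum of counts S = 112 over n = 10 days.
Posterior: Gamma(α+S, β+n) = Gamma(13.6+112, 1.6+10) = Gamma(125.6, 11.6).
Mode of Gamma(α,β) for α≥1 is (α−1)/β = 124.6/11.6 = 10.7414.

10.7414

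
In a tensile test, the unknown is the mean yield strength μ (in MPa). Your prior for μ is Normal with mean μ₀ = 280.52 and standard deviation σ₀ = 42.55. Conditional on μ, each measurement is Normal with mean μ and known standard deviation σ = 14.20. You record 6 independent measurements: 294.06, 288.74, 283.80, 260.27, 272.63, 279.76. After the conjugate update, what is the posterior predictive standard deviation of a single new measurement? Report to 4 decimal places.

15.3178

For Normal data with known variance σ², a Normal(μ₀, σ₀²) prior on μ is conjugate. Posterior precision = 1/σ₀² + n/σ²; posterior mean is the precision-weighted average of μ₀ and x̄.
σ₀² = 42.55² = 1810.5025, σ² = 14.20² = 201.64; σ² + n·σ₀² = 201.64 + 6·1810.5025 = 11064.655.
Posterior precision = 1/σ₀² + n/σ² = 1/1810.5025 + 6/201.64 = (σ² + n·σ₀²)/(σ₀²σ²) = 11064.655/(1810.5025·201.64); posterior variance σₙ² = σ₀²σ²/(σ² + n·σ₀²) = 1810.5025·201.64/11064.655 = 32.994226.
Predictive variance for one new observation = σₙ² + σ² = 1810.5025·201.64/11064.655 + 201.64 = σ²·(σ₀² + 11064.655)/11064.655 = 201.64·12875.1575/11064.655 = 234.634226; SD = √(201.64·12875.1575/11064.655) = 15.3178.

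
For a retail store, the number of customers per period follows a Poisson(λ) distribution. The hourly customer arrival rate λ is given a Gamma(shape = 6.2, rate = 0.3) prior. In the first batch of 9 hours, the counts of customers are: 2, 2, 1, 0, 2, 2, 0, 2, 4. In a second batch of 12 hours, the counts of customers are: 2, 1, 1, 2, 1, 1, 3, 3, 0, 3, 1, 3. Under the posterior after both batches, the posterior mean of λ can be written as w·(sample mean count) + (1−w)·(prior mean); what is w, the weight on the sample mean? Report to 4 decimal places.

0.9859

With a Gamma(shape α, rate β) prior, the Poisson likelihood is conjugate: the posterior is Gamma(α + ΣXᵢ, β + n).
Total number of hours: n = 9 + 12 = 21.
Posterior mean = (α₀+S)/(β₀+n) = [n/(β₀+n)]·(S/n) + [β₀/(β₀+n)]·(α₀/β₀), so only n and β₀ enter the weight.
Weight on data w = n/(β₀+n) = 21/(0.3+21) = 21/21.3 = 0.9859.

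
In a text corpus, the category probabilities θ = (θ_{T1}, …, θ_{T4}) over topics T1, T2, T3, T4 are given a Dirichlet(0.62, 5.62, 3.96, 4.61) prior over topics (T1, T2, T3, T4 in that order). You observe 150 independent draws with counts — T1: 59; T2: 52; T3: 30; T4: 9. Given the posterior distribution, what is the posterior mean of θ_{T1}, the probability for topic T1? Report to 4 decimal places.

0.3617

The Dirichlet prior is conjugate to the Multinomial likelihood: each posterior αⱼ = prior αⱼ + observed count nⱼ.
Posterior concentration: (59.62, 57.62, 33.96, 13.61), total = 164.81.
E[θ_{T1}|data] = α_{T1}/Σα = 59.62/164.81 = 0.3617.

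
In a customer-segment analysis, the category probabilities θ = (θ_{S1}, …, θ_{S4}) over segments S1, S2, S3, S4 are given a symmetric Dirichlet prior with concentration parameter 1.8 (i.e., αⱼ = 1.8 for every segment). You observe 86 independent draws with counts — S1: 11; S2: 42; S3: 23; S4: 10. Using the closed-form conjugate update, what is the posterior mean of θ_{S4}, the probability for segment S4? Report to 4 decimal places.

0.1266

The Dirichlet prior is conjugate to the Multinomial likelihood: each posterior αⱼ = prior αⱼ + observed count nⱼ.
Posterior concentration: (12.8, 43.8, 24.8, 11.8), total = 93.2.
E[θ_{S4}|data] = α_{S4}/Σα = 11.8/93.2 = 0.1266.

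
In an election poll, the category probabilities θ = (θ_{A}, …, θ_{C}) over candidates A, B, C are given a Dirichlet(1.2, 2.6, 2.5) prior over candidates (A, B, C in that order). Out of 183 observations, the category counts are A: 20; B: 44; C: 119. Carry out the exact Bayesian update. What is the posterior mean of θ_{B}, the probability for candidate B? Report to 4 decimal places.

0.2462

The Dirichlet prior is conjugate to the Multinomial likelihood: each posterior αⱼ = prior αⱼ + observed count nⱼ.
Posterior concentration: (21.2, 46.6, 121.5), total = 189.3.
E[θ_{B}|data] = α_{B}/Σα = 46.6/189.3 = 0.2462.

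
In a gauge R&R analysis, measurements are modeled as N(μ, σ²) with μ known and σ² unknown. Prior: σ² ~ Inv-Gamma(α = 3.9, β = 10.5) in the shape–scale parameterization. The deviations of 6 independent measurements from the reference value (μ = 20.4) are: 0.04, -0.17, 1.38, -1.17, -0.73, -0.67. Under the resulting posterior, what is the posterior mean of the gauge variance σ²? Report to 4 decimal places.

2.1428

With known mean μ and an Inverse-Gamma(α, β) prior on σ², the Normal likelihood is conjugate: posterior is Inv-Gamma(α + n/2, β + Σ(xᵢ−μ)²/2).
Σ(xᵢ−μ)² = (0.04)² + (-0.17)² + (1.38)² + (-1.17)² + (-0.73)² + (-0.67)² = 4.2856.
Posterior: Inv-Gamma(3.9 + 6/2, 10.5 + 4.2856/2) = Inv-Gamma(6.90, 12.64280).
E[σ²|data] = β/(α−1) = 12.64280/5.90 = 2.1428.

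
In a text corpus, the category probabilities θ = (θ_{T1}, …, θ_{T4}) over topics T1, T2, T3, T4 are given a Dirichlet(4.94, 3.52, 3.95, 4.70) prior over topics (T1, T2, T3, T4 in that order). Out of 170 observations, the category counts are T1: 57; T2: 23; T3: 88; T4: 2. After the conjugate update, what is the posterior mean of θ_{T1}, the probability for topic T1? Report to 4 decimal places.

0.3310

The Dirichlet prior is conjugate to the Multinomial likelihood: each posterior αⱼ = prior αⱼ + observed count nⱼ.
Posterior concentration: (61.94, 26.52, 91.95, 6.70), total = 187.11.
E[θ_{T1}|data] = α_{T1}/Σα = 61.94/187.11 = 0.3310.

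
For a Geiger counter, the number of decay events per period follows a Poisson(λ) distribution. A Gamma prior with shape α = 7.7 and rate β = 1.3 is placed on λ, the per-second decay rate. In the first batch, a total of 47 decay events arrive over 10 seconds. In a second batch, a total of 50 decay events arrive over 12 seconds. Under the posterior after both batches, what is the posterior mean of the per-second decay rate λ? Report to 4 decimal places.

With a Gamma(shape α, rate β) prior, the Poisson likelihood is conjugate: the posterior is Gamma(α + ΣXᵢ, β + n).
After batch 1: Gamma(α+S, β+n) = Gamma(7.7+47, 1.3+10) = Gamma(54.7, 11.3).
After batch 2: Gamma(α+S, β+n) = Gamma(54.7+50, 11.3+12) = Gamma(104.7, 23.3).
Posterior mean = α/β = 104.7/23.3 = 4.4936.

4.4936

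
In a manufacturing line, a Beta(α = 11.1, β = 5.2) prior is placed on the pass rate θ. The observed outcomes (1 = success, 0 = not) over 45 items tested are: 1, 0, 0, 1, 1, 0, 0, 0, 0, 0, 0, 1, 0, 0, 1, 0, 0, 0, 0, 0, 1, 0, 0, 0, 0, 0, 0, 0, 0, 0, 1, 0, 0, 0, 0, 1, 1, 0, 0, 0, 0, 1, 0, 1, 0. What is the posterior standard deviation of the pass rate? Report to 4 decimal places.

0.0608

The Beta prior is conjugate to a Binomial/Bernoulli likelihood; the update adds successes to α and failures to β.
Posterior: Beta(α+k, β+n−k) = Beta(11.1+11, 5.2+34) = Beta(22.1, 39.2).
Var = αβ/((α+β)²(α+β+1)) = 22.1·39.2/(61.3²·62.3) = 0.00370058; SD = √0.00370058 = 0.0608.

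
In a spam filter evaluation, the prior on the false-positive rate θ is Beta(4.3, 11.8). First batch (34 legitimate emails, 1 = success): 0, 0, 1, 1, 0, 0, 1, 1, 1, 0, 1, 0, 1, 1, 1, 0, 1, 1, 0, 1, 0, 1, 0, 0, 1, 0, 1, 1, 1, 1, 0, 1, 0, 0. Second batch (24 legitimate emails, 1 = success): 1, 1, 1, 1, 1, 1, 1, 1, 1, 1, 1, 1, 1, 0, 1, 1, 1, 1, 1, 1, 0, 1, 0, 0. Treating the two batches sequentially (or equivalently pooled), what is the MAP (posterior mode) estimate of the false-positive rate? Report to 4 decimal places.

0.5867

The Beta prior is conjugate to a Binomial/Bernoulli likelihood; the update adds successes to α and failures to β.
After batch 1: Beta(4.3+19, 11.8+15) = Beta(23.3, 26.8).
After batch 2: Beta(23.3+20, 26.8+4) = Beta(43.3, 30.8).
Mode of Beta(a,b) for a,b>1 is (a−1)/(a+b−2) = 42.3/72.1 = 0.5867.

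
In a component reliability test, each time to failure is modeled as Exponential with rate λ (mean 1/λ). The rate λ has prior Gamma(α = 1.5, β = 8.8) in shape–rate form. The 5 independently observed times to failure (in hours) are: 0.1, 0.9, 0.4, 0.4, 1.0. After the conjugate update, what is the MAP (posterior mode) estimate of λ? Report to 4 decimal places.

With a Gamma(shape α, rate β) prior on the exponential rate λ, the posterior after n observations with total T = Σxᵢ is Gamma(α+n, β+T).
Sum of observations T = 2.8 hours; n = 5.
Posterior: Gamma(1.5+5, 8.8+2.8) = Gamma(6.5, 11.6).
Mode = (α−1)/β = 0.4741.

0.4741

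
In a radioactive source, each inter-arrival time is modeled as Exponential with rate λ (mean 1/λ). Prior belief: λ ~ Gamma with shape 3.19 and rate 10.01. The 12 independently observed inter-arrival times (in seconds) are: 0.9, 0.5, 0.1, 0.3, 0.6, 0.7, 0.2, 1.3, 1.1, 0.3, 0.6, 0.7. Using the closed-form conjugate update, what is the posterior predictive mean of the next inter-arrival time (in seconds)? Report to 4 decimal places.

1.2199

With a Gamma(shape α, rate β) prior on the exponential rate λ, the posterior after n observations with total T = Σxᵢ is Gamma(α+n, β+T).
Sum of observations T = 7.3 seconds; n = 12.
Posterior: Gamma(3.19+12, 10.01+7.3) = Gamma(15.19, 17.31).
The predictive distribution for the next observation is Lomax; its mean is β/(α−1) = 17.31/14.19 = 1.2199.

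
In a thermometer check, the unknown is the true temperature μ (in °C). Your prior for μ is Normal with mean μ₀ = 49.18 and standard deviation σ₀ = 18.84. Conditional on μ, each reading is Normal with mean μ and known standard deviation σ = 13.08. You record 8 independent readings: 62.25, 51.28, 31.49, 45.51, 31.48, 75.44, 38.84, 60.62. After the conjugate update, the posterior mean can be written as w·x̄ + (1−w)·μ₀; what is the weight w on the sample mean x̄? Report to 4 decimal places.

0.9432

For Normal data with known variance σ², a Normal(μ₀, σ₀²) prior on μ is conjugate. Posterior precision = 1/σ₀² + n/σ²; posterior mean is the precision-weighted average of μ₀ and x̄.
σ₀² = 18.84² = 354.9456, σ² = 13.08² = 171.0864. Prior precision 1/σ₀² = 1/354.9456; data precision n/σ² = 8/171.0864.
w = (n/σ²)/(1/σ₀² + n/σ²) = n·σ₀²/(σ² + n·σ₀²) = 8·354.9456/(171.0864 + 8·354.9456) = 2839.5648/3010.6512 = 0.9432.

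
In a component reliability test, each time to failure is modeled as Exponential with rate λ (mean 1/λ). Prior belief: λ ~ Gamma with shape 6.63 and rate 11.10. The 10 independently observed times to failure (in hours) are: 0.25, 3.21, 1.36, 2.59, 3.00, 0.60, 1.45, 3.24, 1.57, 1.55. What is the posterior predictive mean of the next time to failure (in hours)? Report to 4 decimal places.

With a Gamma(shape α, rate β) prior on the exponential rate λ, the posterior after n observations with total T = Σxᵢ is Gamma(α+n, β+T).
Sum of observations T = 18.82 hours; n = 10.
Posterior: Gamma(6.63+10, 11.10+18.82) = Gamma(16.63, 29.92).
The predictive distribution for the next observation is Lomax; its mean is β/(α−1) = 29.92/15.63 = 1.9143.

1.9143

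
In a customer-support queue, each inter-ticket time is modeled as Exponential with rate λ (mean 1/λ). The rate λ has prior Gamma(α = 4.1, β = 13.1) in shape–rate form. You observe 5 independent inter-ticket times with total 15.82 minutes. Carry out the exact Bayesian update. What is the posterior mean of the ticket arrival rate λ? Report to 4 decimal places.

0.3147

With a Gamma(shape α, rate β) prior on the exponential rate λ, the posterior after n observations with total T = Σxᵢ is Gamma(α+n, β+T).
Posterior: Gamma(4.1+5, 13.1+15.82) = Gamma(9.1, 28.92).
Posterior mean of λ = α/β = 9.1/28.92 = 0.3147.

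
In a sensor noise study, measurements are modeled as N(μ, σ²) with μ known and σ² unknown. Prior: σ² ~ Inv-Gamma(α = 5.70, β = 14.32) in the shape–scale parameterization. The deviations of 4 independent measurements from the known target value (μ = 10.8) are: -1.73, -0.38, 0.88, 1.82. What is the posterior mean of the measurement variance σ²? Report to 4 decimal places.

2.6764

With known mean μ and an Inverse-Gamma(α, β) prior on σ², the Normal likelihood is conjugate: posterior is Inv-Gamma(α + n/2, β + Σ(xᵢ−μ)²/2).
Σ(xᵢ−μ)² = (-1.73)² + (-0.38)² + (0.88)² + (1.82)² = 7.2241.
Posterior: Inv-Gamma(5.70 + 4/2, 14.32 + 7.2241/2) = Inv-Gamma(7.70, 17.93205).
E[σ²|data] = β/(α−1) = 17.93205/6.70 = 2.6764.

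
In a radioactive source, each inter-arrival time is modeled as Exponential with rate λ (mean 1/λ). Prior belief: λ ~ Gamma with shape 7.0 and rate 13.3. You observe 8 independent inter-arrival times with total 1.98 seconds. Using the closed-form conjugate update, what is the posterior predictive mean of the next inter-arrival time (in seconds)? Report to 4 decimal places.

With a Gamma(shape α, rate β) prior on the exponential rate λ, the posterior after n observations with total T = Σxᵢ is Gamma(α+n, β+T).
Posterior: Gamma(7.0+8, 13.3+1.98) = Gamma(15.0, 15.28).
The predictive distribution for the next observation is Lomax; its mean is β/(α−1) = 15.28/14.0 = 1.0914.

1.0914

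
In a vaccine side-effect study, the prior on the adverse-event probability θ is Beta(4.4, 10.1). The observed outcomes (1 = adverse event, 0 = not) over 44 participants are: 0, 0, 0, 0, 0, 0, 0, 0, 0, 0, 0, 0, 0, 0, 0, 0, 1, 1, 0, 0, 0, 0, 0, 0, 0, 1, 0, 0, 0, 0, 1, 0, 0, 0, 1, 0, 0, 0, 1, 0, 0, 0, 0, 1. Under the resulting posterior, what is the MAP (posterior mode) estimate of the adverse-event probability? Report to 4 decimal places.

The Beta prior is conjugate to a Binomial/Bernoulli likelihood; the update adds successes to α and failures to β.
Posterior: Beta(α+k, β+n−k) = Beta(4.4+7, 10.1+37) = Beta(11.4, 47.1).
Mode of Beta(a,b) for a,b>1 is (a−1)/(a+b−2) = 10.4/56.5 = 0.1841.

0.1841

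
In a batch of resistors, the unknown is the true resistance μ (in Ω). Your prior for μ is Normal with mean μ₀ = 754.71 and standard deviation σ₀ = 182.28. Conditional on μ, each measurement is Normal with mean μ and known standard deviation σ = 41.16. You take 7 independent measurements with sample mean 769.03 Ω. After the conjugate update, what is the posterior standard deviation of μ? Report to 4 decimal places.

15.5007

For Normal data with known variance σ², a Normal(μ₀, σ₀²) prior on μ is conjugate. Posterior precision = 1/σ₀² + n/σ²; posterior mean is the precision-weighted average of μ₀ and x̄.
σ₀² = 182.28² = 33225.9984, σ² = 41.16² = 1694.1456; σ² + n·σ₀² = 1694.1456 + 7·33225.9984 = 234276.1344.
Posterior precision = 1/σ₀² + n/σ² = 1/33225.9984 + 7/1694.1456 = (σ² + n·σ₀²)/(σ₀²σ²) = 234276.1344/(33225.9984·1694.1456); posterior variance σₙ² = σ₀²σ²/(σ² + n·σ₀²) = 33225.9984·1694.1456/234276.1344 = 240.270650.
Posterior SD = √σₙ² = √(33225.9984·1694.1456/234276.1344) = 15.5007.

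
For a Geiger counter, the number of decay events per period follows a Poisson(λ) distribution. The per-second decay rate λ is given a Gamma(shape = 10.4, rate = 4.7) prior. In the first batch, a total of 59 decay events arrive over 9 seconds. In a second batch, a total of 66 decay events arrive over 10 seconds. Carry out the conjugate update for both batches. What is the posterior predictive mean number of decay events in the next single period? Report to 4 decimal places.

With a Gamma(shape α, rate β) prior, the Poisson likelihood is conjugate: the posterior is Gamma(α + ΣXᵢ, β + n).
After batch 1: Gamma(α+S, β+n) = Gamma(10.4+59, 4.7+9) = Gamma(69.4, 13.7).
After batch 2: Gamma(α+S, β+n) = Gamma(69.4+66, 13.7+10) = Gamma(135.4, 23.7).
The predictive distribution for one future period is NegBinom with mean α/β = 5.7131.

5.7131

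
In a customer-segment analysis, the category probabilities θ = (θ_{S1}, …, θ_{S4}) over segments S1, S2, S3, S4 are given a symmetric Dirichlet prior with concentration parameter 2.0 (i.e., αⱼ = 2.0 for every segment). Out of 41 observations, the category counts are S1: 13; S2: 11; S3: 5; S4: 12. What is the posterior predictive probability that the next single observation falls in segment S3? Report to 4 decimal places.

The Dirichlet prior is conjugate to the Multinomial likelihood: each posterior αⱼ = prior αⱼ + observed count nⱼ.
Posterior concentration: (15.0, 13.0, 7.0, 14.0), total = 49.0.
P(next = S3 | data) = α_{S3}/Σα = 0.1429.

0.1429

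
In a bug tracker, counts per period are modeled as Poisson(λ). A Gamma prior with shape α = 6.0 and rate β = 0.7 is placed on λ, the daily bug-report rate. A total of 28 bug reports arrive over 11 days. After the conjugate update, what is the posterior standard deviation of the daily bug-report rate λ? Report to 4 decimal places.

With a Gamma(shape α, rate β) prior, the Poisson likelihood is conjugate: the posterior is Gamma(α + ΣXᵢ, β + n).
Posterior: Gamma(α+S, β+n) = Gamma(6.0+28, 0.7+11) = Gamma(34.0, 11.7).
SD = √α/β = √34.0/11.7 = 0.4984.

0.4984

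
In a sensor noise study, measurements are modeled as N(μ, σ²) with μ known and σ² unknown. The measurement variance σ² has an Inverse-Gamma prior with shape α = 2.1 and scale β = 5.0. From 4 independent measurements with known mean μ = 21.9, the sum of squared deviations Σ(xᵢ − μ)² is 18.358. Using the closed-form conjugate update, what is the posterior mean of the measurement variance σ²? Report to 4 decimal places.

4.5739

With known mean μ and an Inverse-Gamma(α, β) prior on σ², the Normal likelihood is conjugate: posterior is Inv-Gamma(α + n/2, β + Σ(xᵢ−μ)²/2).
Posterior: Inv-Gamma(2.1 + 4/2, 5.0 + 18.358/2) = Inv-Gamma(4.10, 14.1790).
E[σ²|data] = β/(α−1) = 14.1790/3.10 = 4.5739.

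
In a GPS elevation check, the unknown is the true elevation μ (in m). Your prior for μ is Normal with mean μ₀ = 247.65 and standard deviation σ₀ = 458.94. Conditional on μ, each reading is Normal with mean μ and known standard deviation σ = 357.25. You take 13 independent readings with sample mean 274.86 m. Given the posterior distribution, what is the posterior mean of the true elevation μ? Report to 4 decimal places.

273.6482

For Normal data with known variance σ², a Normal(μ₀, σ₀²) prior on μ is conjugate. Posterior precision = 1/σ₀² + n/σ²; posterior mean is the precision-weighted average of μ₀ and x̄.
n·x̄ = 13·274.86 = 3573.18.
σ₀² = 458.94² = 210625.9236, σ² = 357.25² = 127627.5625; σ² + n·σ₀² = 127627.5625 + 13·210625.9236 = 2865764.5693.
Posterior mean = (μ₀/σ₀² + n·x̄/σ²)/(1/σ₀² + n/σ²) = (σ²·μ₀ + σ₀²·n·x̄)/(σ² + n·σ₀²) = (127627.5625·247.65 + 210625.9236·3573.18)/2865764.5693 = 784211303.542173/2865764.5693 = 273.6482.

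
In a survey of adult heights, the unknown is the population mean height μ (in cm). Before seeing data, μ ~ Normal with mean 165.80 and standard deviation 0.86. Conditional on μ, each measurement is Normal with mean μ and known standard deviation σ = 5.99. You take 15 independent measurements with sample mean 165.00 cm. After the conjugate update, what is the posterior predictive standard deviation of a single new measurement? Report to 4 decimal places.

For Normal data with known variance σ², a Normal(μ₀, σ₀²) prior on μ is conjugate. Posterior precision = 1/σ₀² + n/σ²; posterior mean is the precision-weighted average of μ₀ and x̄.
σ₀² = 0.86² = 0.7396, σ² = 5.99² = 35.8801; σ² + n·σ₀² = 35.8801 + 15·0.7396 = 46.9741.
Posterior precision = 1/σ₀² + n/σ² = 1/0.7396 + 15/35.8801 = (σ² + n·σ₀²)/(σ₀²σ²) = 46.9741/(0.7396·35.8801); posterior variance σₙ² = σ₀²σ²/(σ² + n·σ₀²) = 0.7396·35.8801/46.9741 = 0.564927.
Predictive variance for one new observation = σₙ² + σ² = 0.7396·35.8801/46.9741 + 35.8801 = σ²·(σ₀² + 46.9741)/46.9741 = 35.8801·47.7137/46.9741 = 36.445027; SD = √(35.8801·47.7137/46.9741) = 6.0370.

6.0370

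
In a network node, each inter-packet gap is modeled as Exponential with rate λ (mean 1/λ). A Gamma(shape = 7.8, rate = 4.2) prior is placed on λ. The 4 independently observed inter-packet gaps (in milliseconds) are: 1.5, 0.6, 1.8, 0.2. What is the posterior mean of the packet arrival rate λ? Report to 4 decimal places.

With a Gamma(shape α, rate β) prior on the exponential rate λ, the posterior after n observations with total T = Σxᵢ is Gamma(α+n, β+T).
Sum of observations T = 4.1 milliseconds; n = 4.
Posterior: Gamma(7.8+4, 4.2+4.1) = Gamma(11.8, 8.3).
Posterior mean of λ = α/β = 11.8/8.3 = 1.4217.

1.4217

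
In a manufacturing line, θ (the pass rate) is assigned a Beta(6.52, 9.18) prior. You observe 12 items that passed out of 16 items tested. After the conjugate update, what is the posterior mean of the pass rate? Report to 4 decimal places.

The Beta prior is conjugate to a Binomial/Bernoulli likelihood; the update adds successes to α and failures to β.
Posterior: Beta(α+k, β+n−k) = Beta(6.52+12, 9.18+4) = Beta(18.52, 13.18).
Posterior mean = α/(α+β) = 18.52/31.70 = 0.5842.

0.5842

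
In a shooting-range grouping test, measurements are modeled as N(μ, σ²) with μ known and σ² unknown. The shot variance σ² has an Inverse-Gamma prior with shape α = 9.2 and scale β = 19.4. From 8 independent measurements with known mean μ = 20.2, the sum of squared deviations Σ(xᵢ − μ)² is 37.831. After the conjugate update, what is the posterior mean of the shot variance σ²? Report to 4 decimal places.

With known mean μ and an Inverse-Gamma(α, β) prior on σ², the Normal likelihood is conjugate: posterior is Inv-Gamma(α + n/2, β + Σ(xᵢ−μ)²/2).
Posterior: Inv-Gamma(9.2 + 8/2, 19.4 + 37.831/2) = Inv-Gamma(13.20, 38.3155).
E[σ²|data] = β/(α−1) = 38.3155/12.20 = 3.1406.

3.1406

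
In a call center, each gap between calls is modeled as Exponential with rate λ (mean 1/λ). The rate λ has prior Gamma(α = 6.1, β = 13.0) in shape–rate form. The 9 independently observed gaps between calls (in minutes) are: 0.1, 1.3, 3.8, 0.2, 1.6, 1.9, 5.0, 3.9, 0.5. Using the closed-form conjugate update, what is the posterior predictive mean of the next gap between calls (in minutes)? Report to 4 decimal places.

2.2199

With a Gamma(shape α, rate β) prior on the exponential rate λ, the posterior after n observations with total T = Σxᵢ is Gamma(α+n, β+T).
Sum of observations T = 18.3 minutes; n = 9.
Posterior: Gamma(6.1+9, 13.0+18.3) = Gamma(15.1, 31.3).
The predictive distribution for the next observation is Lomax; its mean is β/(α−1) = 31.3/14.1 = 2.2199.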